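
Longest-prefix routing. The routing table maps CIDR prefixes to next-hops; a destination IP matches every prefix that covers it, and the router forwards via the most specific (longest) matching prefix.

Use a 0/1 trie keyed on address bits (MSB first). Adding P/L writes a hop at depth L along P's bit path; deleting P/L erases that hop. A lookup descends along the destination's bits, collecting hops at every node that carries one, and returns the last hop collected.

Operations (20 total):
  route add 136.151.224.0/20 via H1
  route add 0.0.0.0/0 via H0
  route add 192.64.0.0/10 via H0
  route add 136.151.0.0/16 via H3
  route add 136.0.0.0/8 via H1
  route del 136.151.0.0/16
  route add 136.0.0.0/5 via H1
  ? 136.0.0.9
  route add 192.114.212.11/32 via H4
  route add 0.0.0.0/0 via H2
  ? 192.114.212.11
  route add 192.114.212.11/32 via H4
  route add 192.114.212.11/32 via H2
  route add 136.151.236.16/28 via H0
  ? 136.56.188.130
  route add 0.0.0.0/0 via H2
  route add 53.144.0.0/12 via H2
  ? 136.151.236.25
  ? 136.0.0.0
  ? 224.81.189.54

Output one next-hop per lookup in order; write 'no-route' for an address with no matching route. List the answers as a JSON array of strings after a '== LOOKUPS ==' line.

Apply in order:
  add 136.151.224.0/20 -> H1 at depth 20
  add 0.0.0.0/0 -> H0 at depth 0
  add 192.64.0.0/10 -> H0 at depth 10
  add 136.151.0.0/16 -> H3 at depth 16
  add 136.0.0.0/8 -> H1 at depth 8
  - 136.151.0.0/16 clear@16
  add 136.0.0.0/5 -> H1 at depth 5
  Q 136.0.0.9: descend 10001000 ; hops seen [H0,H1,H1] ; pick H1
  add 192.114.212.11/32 -> H4 at depth 32
  add 0.0.0.0/0 -> H2 at depth 0
  Q 192.114.212.11: descend 11000000011100101101010000001011 ; hops seen [H2,H0,H4] ; pick H4
  add 192.114.212.11/32 -> H4 at depth 32
  add 192.114.212.11/32 -> H2 at depth 32
  add 136.151.236.16/28 -> H0 at depth 28
  Q 136.56.188.130: descend 10001000 ; hops seen [H2,H1,H1] ; pick H1
  add 0.0.0.0/0 -> H2 at depth 0
  add 53.144.0.0/12 -> H2 at depth 12
  Q 136.151.236.25: descend 1000100010010111111011000001 ; hops seen [H2,H1,H1,H1,H0] ; pick H0
  Q 136.0.0.0: descend 10001000 ; hops seen [H2,H1,H1] ; pick H1
  Q 224.81.189.54: descend 11 ; hops seen [H2] ; pick H2

== LOOKUPS ==
["H1","H4","H1","H0","H1","H2"]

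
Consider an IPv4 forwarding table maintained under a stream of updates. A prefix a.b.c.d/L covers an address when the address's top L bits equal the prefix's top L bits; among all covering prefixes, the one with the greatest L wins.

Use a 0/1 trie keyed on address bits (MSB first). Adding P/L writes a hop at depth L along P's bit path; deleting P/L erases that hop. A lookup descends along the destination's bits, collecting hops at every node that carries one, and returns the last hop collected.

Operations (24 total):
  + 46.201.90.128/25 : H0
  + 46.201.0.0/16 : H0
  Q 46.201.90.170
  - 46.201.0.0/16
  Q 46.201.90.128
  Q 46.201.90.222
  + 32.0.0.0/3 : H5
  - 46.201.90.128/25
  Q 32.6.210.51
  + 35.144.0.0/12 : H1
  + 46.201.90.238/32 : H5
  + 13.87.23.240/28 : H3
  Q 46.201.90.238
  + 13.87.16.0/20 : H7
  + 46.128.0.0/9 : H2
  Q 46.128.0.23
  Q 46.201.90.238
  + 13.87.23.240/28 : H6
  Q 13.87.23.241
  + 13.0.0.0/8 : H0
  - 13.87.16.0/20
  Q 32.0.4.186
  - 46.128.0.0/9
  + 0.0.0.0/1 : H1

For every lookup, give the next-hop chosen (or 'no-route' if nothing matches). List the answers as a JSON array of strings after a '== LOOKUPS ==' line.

Trace:
  add 46.201.90.128/25 -> H0 at depth 25
  add 46.201.0.0/16 -> H0 at depth 16
  ? 46.201.90.170  path d0:-→d1:-→d2:-→d3:-→d4:-→d5:-→d6:-→d7:-→d8:-→d9:-→d10:-→d11:-→d12:-→d13:-→d14:-→d15:-→d16:H0→d17:-→d18:-→d19:-→d20:-→d21:-→d22:-→d23:-→d24:-→d25:H0  best=H0
  - 46.201.0.0/16 clear@16
  ? 46.201.90.128  path d0:-→d1:-→d2:-→d3:-→d4:-→d5:-→d6:-→d7:-→d8:-→d9:-→d10:-→d11:-→d12:-→d13:-→d14:-→d15:-→d16:-→d17:-→d18:-→d19:-→d20:-→d21:-→d22:-→d23:-→d24:-→d25:H0  best=H0
  ? 46.201.90.222  path d0:-→d1:-→d2:-→d3:-→d4:-→d5:-→d6:-→d7:-→d8:-→d9:-→d10:-→d11:-→d12:-→d13:-→d14:-→d15:-→d16:-→d17:-→d18:-→d19:-→d20:-→d21:-→d22:-→d23:-→d24:-→d25:H0  best=H0
  add 32.0.0.0/3 -> H5 at depth 3
  - 46.201.90.128/25 clear@25
  ? 32.6.210.51  path d0:-→d1:-→d2:-→d3:H5→d4:-  best=H5
  add 35.144.0.0/12 -> H1 at depth 12
  add 46.201.90.238/32 -> H5 at depth 32
  add 13.87.23.240/28 -> H3 at depth 28
  ? 46.201.90.238  path d0:-→d1:-→d2:-→d3:H5→d4:-→d5:-→d6:-→d7:-→d8:-→d9:-→d10:-→d11:-→d12:-→d13:-→d14:-→d15:-→d16:-→d17:-→d18:-→d19:-→d20:-→d21:-→d22:-→d23:-→d24:-→d25:-→d26:-→d27:-→d28:-→d29:-→d30:-→d31:-→d32:H5  best=H5
  add 13.87.16.0/20 -> H7 at depth 20
  add 46.128.0.0/9 -> H2 at depth 9
  ? 46.128.0.23  path d0:-→d1:-→d2:-→d3:H5→d4:-→d5:-→d6:-→d7:-→d8:-→d9:H2  best=H2
  ? 46.201.90.238  path d0:-→d1:-→d2:-→d3:H5→d4:-→d5:-→d6:-→d7:-→d8:-→d9:H2→d10:-→d11:-→d12:-→d13:-→d14:-→d15:-→d16:-→d17:-→d18:-→d19:-→d20:-→d21:-→d22:-→d23:-→d24:-→d25:-→d26:-→d27:-→d28:-→d29:-→d30:-→d31:-→d32:H5  best=H5
  add 13.87.23.240/28 -> H6 at depth 28
  ? 13.87.23.241  path d0:-→d1:-→d2:-→d3:-→d4:-→d5:-→d6:-→d7:-→d8:-→d9:-→d10:-→d11:-→d12:-→d13:-→d14:-→d15:-→d16:-→d17:-→d18:-→d19:-→d20:H7→d21:-→d22:-→d23:-→d24:-→d25:-→d26:-→d27:-→d28:H6  best=H6
  add 13.0.0.0/8 -> H0 at depth 8
  - 13.87.16.0/20 clear@20
  ? 32.0.4.186  path d0:-→d1:-→d2:-→d3:H5→d4:-→d5:-→d6:-  best=H5
  - 46.128.0.0/9 clear@9
  add 0.0.0.0/1 -> H1 at depth 1

== LOOKUPS ==
["H0","H0","H0","H5","H5","H2","H5","H6","H5"]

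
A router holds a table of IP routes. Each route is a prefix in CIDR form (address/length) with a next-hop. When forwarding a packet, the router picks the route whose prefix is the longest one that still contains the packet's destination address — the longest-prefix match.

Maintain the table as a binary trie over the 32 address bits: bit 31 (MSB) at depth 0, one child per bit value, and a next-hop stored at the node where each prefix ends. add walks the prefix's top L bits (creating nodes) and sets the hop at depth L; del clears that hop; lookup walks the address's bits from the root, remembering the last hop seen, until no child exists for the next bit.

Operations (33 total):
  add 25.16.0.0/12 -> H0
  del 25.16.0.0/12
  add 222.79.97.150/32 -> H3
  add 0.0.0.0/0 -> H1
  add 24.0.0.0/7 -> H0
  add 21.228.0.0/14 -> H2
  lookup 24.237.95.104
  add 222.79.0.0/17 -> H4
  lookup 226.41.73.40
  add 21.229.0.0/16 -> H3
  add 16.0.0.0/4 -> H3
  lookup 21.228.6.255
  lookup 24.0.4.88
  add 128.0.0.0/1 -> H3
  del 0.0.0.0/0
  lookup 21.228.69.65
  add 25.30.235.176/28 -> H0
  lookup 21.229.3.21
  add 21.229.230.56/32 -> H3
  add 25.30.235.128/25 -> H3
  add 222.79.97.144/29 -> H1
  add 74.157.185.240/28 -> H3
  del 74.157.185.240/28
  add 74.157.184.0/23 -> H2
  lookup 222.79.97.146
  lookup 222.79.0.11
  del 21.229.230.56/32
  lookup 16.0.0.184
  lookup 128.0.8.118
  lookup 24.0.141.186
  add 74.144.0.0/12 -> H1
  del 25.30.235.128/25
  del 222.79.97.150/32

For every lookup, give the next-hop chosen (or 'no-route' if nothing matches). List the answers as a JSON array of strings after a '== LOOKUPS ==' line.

Process each operation:
  + 25.16.0.0/12 (H0) depth=12
  del 25.16.0.0/12 (clear depth 12)
  + 222.79.97.150/32 (H3) depth=32
  + 0.0.0.0/0 (H1) depth=0
  + 24.0.0.0/7 (H0) depth=7
  + 21.228.0.0/14 (H2) depth=14
  ? 24.237.95.104  path d0:H1→d1:-→d2:-→d3:-→d4:-→d5:-→d6:-→d7:H0  best=H0
  + 222.79.0.0/17 (H4) depth=17
  ? 226.41.73.40  path d0:H1→d1:-→d2:-  best=H1
  + 21.229.0.0/16 (H3) depth=16
  + 16.0.0.0/4 (H3) depth=4
  ? 21.228.6.255  path d0:H1→d1:-→d2:-→d3:-→d4:H3→d5:-→d6:-→d7:-→d8:-→d9:-→d10:-→d11:-→d12:-→d13:-→d14:H2→d15:-  best=H2
  ? 24.0.4.88  path d0:H1→d1:-→d2:-→d3:-→d4:H3→d5:-→d6:-→d7:H0  best=H0
  + 128.0.0.0/1 (H3) depth=1
  del 0.0.0.0/0 (clear depth 0)
  ? 21.228.69.65  path d0:-→d1:-→d2:-→d3:-→d4:H3→d5:-→d6:-→d7:-→d8:-→d9:-→d10:-→d11:-→d12:-→d13:-→d14:H2→d15:-  best=H2
  + 25.30.235.176/28 (H0) depth=28
  ? 21.229.3.21  path d0:-→d1:-→d2:-→d3:-→d4:H3→d5:-→d6:-→d7:-→d8:-→d9:-→d10:-→d11:-→d12:-→d13:-→d14:H2→d15:-→d16:H3  best=H3
  + 21.229.230.56/32 (H3) depth=32
  + 25.30.235.128/25 (H3) depth=25
  + 222.79.97.144/29 (H1) depth=29
  + 74.157.185.240/28 (H3) depth=28
  del 74.157.185.240/28 (clear depth 28)
  + 74.157.184.0/23 (H2) depth=23
  ? 222.79.97.146  path d0:-→d1:H3→d2:-→d3:-→d4:-→d5:-→d6:-→d7:-→d8:-→d9:-→d10:-→d11:-→d12:-→d13:-→d14:-→d15:-→d16:-→d17:H4→d18:-→d19:-→d20:-→d21:-→d22:-→d23:-→d24:-→d25:-→d26:-→d27:-→d28:-→d29:H1  best=H1
  ? 222.79.0.11  path d0:-→d1:H3→d2:-→d3:-→d4:-→d5:-→d6:-→d7:-→d8:-→d9:-→d10:-→d11:-→d12:-→d13:-→d14:-→d15:-→d16:-→d17:H4  best=H4
  del 21.229.230.56/32 (clear depth 32)
  ? 16.0.0.184  path d0:-→d1:-→d2:-→d3:-→d4:H3→d5:-  best=H3
  ? 128.0.8.118  path d0:-→d1:H3  best=H3
  ? 24.0.141.186  path d0:-→d1:-→d2:-→d3:-→d4:H3→d5:-→d6:-→d7:H0  best=H0
  + 74.144.0.0/12 (H1) depth=12
  del 25.30.235.128/25 (clear depth 25)
  del 222.79.97.150/32 (clear depth 32)

== LOOKUPS ==
["H0","H1","H2","H0","H2","H3","H1","H4","H3","H3","H0"]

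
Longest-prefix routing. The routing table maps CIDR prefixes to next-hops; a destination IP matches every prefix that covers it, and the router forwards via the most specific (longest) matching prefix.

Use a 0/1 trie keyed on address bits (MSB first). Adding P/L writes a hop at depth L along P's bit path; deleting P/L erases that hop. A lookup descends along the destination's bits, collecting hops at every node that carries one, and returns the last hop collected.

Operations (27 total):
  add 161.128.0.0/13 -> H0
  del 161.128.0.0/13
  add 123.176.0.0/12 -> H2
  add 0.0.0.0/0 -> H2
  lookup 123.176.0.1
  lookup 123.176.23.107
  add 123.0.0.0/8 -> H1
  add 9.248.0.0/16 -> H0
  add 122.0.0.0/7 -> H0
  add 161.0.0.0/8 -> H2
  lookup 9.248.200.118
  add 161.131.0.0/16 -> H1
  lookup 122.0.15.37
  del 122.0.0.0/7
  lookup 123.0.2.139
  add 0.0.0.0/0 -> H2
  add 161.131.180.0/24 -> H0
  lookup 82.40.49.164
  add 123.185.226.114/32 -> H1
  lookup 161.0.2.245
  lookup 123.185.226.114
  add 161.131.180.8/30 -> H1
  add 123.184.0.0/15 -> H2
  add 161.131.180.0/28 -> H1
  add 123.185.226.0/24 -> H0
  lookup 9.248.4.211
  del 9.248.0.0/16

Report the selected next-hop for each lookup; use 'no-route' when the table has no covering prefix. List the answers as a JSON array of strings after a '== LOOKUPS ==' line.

Apply in order:
  add 161.128.0.0/13 -> H0 at depth 13
  del 161.128.0.0/13 (clear depth 13)
  add 123.176.0.0/12 -> H2 at depth 12
  add 0.0.0.0/0 -> H2 at depth 0
  lookup 123.176.0.1: bits 011110111011 walk d0:H2→d1:-→d2:-→d3:-→d4:-→d5:-→d6:-→d7:-→d8:-→d9:-→d10:-→d11:-→d12:H2 -> H2
  lookup 123.176.23.107: bits 011110111011 walk d0:H2→d1:-→d2:-→d3:-→d4:-→d5:-→d6:-→d7:-→d8:-→d9:-→d10:-→d11:-→d12:H2 -> H2
  add 123.0.0.0/8 -> H1 at depth 8
  add 9.248.0.0/16 -> H0 at depth 16
  add 122.0.0.0/7 -> H0 at depth 7
  add 161.0.0.0/8 -> H2 at depth 8
  lookup 9.248.200.118: bits 0000100111111000 walk d0:H2→d1:-→d2:-→d3:-→d4:-→d5:-→d6:-→d7:-→d8:-→d9:-→d10:-→d11:-→d12:-→d13:-→d14:-→d15:-→d16:H0 -> H0
  add 161.131.0.0/16 -> H1 at depth 16
  lookup 122.0.15.37: bits 0111101 walk d0:H2→d1:-→d2:-→d3:-→d4:-→d5:-→d6:-→d7:H0 -> H0
  del 122.0.0.0/7 (clear depth 7)
  lookup 123.0.2.139: bits 01111011 walk d0:H2→d1:-→d2:-→d3:-→d4:-→d5:-→d6:-→d7:-→d8:H1 -> H1
  add 0.0.0.0/0 -> H2 at depth 0
  add 161.131.180.0/24 -> H0 at depth 24
  lookup 82.40.49.164: bits 01 walk d0:H2→d1:-→d2:- -> H2
  add 123.185.226.114/32 -> H1 at depth 32
  lookup 161.0.2.245: bits 10100001 walk d0:H2→d1:-→d2:-→d3:-→d4:-→d5:-→d6:-→d7:-→d8:H2 -> H2
  lookup 123.185.226.114: bits 01111011101110011110001001110010 walk d0:H2→d1:-→d2:-→d3:-→d4:-→d5:-→d6:-→d7:-→d8:H1→d9:-→d10:-→d11:-→d12:H2→d13:-→d14:-→d15:-→d16:-→d17:-→d18:-→d19:-→d20:-→d21:-→d22:-→d23:-→d24:-→d25:-→d26:-→d27:-→d28:-→d29:-→d30:-→d31:-→d32:H1 -> H1
  add 161.131.180.8/30 -> H1 at depth 30
  add 123.184.0.0/15 -> H2 at depth 15
  add 161.131.180.0/28 -> H1 at depth 28
  add 123.185.226.0/24 -> H0 at depth 24
  lookup 9.248.4.211: bits 0000100111111000 walk d0:H2→d1:-→d2:-→d3:-→d4:-→d5:-→d6:-→d7:-→d8:-→d9:-→d10:-→d11:-→d12:-→d13:-→d14:-→d15:-→d16:H0 -> H0
  del 9.248.0.0/16 (clear depth 16)

== LOOKUPS ==
["H2","H2","H0","H0","H1","H2","H2","H1","H0"]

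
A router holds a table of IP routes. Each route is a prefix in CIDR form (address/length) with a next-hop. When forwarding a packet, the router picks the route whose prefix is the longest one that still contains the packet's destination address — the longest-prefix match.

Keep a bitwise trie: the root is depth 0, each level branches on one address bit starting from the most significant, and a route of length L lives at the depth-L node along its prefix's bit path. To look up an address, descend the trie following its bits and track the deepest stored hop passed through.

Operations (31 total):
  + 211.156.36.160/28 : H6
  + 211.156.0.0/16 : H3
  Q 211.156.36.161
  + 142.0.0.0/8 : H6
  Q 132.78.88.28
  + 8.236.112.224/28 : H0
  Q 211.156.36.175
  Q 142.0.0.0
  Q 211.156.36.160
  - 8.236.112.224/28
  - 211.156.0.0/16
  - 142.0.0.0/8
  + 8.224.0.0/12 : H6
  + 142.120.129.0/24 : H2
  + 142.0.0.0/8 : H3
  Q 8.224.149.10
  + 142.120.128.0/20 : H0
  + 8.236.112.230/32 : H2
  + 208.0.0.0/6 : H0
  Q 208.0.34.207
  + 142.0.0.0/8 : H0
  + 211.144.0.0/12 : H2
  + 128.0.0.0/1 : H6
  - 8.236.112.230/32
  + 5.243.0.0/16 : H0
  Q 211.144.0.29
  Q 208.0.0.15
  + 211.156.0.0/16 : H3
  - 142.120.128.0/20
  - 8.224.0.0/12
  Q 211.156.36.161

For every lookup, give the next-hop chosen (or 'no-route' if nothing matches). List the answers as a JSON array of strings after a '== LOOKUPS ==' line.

Process each operation:
  + 211.156.36.160/28 (H6) depth=28
  + 211.156.0.0/16 (H3) depth=16
  lookup 211.156.36.161: bits 1101001110011100001001001010 walk d0:-→d1:-→d2:-→d3:-→d4:-→d5:-→d6:-→d7:-→d8:-→d9:-→d10:-→d11:-→d12:-→d13:-→d14:-→d15:-→d16:H3→d17:-→d18:-→d19:-→d20:-→d21:-→d22:-→d23:-→d24:-→d25:-→d26:-→d27:-→d28:H6 -> H6
  + 142.0.0.0/8 (H6) depth=8
  lookup 132.78.88.28: bits 1000 walk d0:-→d1:-→d2:-→d3:-→d4:- -> no-route
  + 8.236.112.224/28 (H0) depth=28
  lookup 211.156.36.175: bits 1101001110011100001001001010 walk d0:-→d1:-→d2:-→d3:-→d4:-→d5:-→d6:-→d7:-→d8:-→d9:-→d10:-→d11:-→d12:-→d13:-→d14:-→d15:-→d16:H3→d17:-→d18:-→d19:-→d20:-→d21:-→d22:-→d23:-→d24:-→d25:-→d26:-→d27:-→d28:H6 -> H6
  lookup 142.0.0.0: bits 10001110 walk d0:-→d1:-→d2:-→d3:-→d4:-→d5:-→d6:-→d7:-→d8:H6 -> H6
  lookup 211.156.36.160: bits 1101001110011100001001001010 walk d0:-→d1:-→d2:-→d3:-→d4:-→d5:-→d6:-→d7:-→d8:-→d9:-→d10:-→d11:-→d12:-→d13:-→d14:-→d15:-→d16:H3→d17:-→d18:-→d19:-→d20:-→d21:-→d22:-→d23:-→d24:-→d25:-→d26:-→d27:-→d28:H6 -> H6
  - 8.236.112.224/28 clear@28
  - 211.156.0.0/16 clear@16
  - 142.0.0.0/8 clear@8
  + 8.224.0.0/12 (H6) depth=12
  + 142.120.129.0/24 (H2) depth=24
  + 142.0.0.0/8 (H3) depth=8
  lookup 8.224.149.10: bits 000010001110 walk d0:-→d1:-→d2:-→d3:-→d4:-→d5:-→d6:-→d7:-→d8:-→d9:-→d10:-→d11:-→d12:H6 -> H6
  + 142.120.128.0/20 (H0) depth=20
  + 8.236.112.230/32 (H2) depth=32
  + 208.0.0.0/6 (H0) depth=6
  lookup 208.0.34.207: bits 110100 walk d0:-→d1:-→d2:-→d3:-→d4:-→d5:-→d6:H0 -> H0
  + 142.0.0.0/8 (H0) depth=8
  + 211.144.0.0/12 (H2) depth=12
  + 128.0.0.0/1 (H6) depth=1
  - 8.236.112.230/32 clear@32
  + 5.243.0.0/16 (H0) depth=16
  lookup 211.144.0.29: bits 110100111001 walk d0:-→d1:H6→d2:-→d3:-→d4:-→d5:-→d6:H0→d7:-→d8:-→d9:-→d10:-→d11:-→d12:H2 -> H2
  lookup 208.0.0.15: bits 110100 walk d0:-→d1:H6→d2:-→d3:-→d4:-→d5:-→d6:H0 -> H0
  + 211.156.0.0/16 (H3) depth=16
  - 142.120.128.0/20 clear@20
  - 8.224.0.0/12 clear@12
  lookup 211.156.36.161: bits 1101001110011100001001001010 walk d0:-→d1:H6→d2:-→d3:-→d4:-→d5:-→d6:H0→d7:-→d8:-→d9:-→d10:-→d11:-→d12:H2→d13:-→d14:-→d15:-→d16:H3→d17:-→d18:-→d19:-→d20:-→d21:-→d22:-→d23:-→d24:-→d25:-→d26:-→d27:-→d28:H6 -> H6

== LOOKUPS ==
["H6","no-route","H6","H6","H6","H6","H0","H2","H0","H6"]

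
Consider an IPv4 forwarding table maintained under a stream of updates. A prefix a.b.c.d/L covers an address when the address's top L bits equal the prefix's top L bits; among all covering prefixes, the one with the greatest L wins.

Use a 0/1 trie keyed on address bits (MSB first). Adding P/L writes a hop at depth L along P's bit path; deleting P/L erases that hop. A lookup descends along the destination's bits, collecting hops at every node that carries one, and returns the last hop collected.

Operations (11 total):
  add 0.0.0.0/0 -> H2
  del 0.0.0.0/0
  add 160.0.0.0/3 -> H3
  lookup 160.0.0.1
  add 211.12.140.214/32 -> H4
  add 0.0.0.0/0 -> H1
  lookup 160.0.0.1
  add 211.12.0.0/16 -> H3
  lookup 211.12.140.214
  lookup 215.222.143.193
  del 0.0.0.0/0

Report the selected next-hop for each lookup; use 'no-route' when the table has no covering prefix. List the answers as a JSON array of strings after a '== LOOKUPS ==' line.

Trace:
  + 0.0.0.0/0 (H2) depth=0
  del 0.0.0.0/0 (clear depth 0)
  + 160.0.0.0/3 (H3) depth=3
  ? 160.0.0.1  path d0:-→d1:-→d2:-→d3:H3  best=H3
  + 211.12.140.214/32 (H4) depth=32
  + 0.0.0.0/0 (H1) depth=0
  ? 160.0.0.1  path d0:H1→d1:-→d2:-→d3:H3  best=H3
  + 211.12.0.0/16 (H3) depth=16
  ? 211.12.140.214  path d0:H1→d1:-→d2:-→d3:-→d4:-→d5:-→d6:-→d7:-→d8:-→d9:-→d10:-→d11:-→d12:-→d13:-→d14:-→d15:-→d16:H3→d17:-→d18:-→d19:-→d20:-→d21:-→d22:-→d23:-→d24:-→d25:-→d26:-→d27:-→d28:-→d29:-→d30:-→d31:-→d32:H4  best=H4
  ? 215.222.143.193  path d0:H1→d1:-→d2:-→d3:-→d4:-→d5:-  best=H1
  del 0.0.0.0/0 (clear depth 0)

== LOOKUPS ==
["H3","H3","H4","H1"]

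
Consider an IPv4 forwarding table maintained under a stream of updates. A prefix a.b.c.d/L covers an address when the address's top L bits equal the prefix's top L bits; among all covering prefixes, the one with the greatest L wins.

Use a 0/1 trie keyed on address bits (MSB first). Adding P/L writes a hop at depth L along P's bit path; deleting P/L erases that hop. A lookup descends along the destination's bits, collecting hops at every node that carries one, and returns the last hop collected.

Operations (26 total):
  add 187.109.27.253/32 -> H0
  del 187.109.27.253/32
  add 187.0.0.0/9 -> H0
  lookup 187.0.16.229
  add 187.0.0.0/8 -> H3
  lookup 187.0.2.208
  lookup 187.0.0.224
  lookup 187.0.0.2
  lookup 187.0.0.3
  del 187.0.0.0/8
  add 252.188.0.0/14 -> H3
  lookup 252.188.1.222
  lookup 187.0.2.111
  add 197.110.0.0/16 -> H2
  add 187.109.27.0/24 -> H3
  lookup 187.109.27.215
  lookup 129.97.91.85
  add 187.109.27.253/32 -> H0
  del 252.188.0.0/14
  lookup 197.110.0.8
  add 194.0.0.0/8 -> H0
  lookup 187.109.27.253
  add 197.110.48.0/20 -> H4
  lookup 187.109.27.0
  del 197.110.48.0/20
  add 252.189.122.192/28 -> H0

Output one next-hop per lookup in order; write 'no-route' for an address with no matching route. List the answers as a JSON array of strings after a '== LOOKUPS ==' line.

Process each operation:
  + 187.109.27.253/32 (H0) depth=32
  del 187.109.27.253/32 (clear depth 32)
  + 187.0.0.0/9 (H0) depth=9
  lookup 187.0.16.229: bits 101110110 walk d0:-→d1:-→d2:-→d3:-→d4:-→d5:-→d6:-→d7:-→d8:-→d9:H0 -> H0
  + 187.0.0.0/8 (H3) depth=8
  lookup 187.0.2.208: bits 101110110 walk d0:-→d1:-→d2:-→d3:-→d4:-→d5:-→d6:-→d7:-→d8:H3→d9:H0 -> H0
  lookup 187.0.0.224: bits 101110110 walk d0:-→d1:-→d2:-→d3:-→d4:-→d5:-→d6:-→d7:-→d8:H3→d9:H0 -> H0
  lookup 187.0.0.2: bits 101110110 walk d0:-→d1:-→d2:-→d3:-→d4:-→d5:-→d6:-→d7:-→d8:H3→d9:H0 -> H0
  lookup 187.0.0.3: bits 101110110 walk d0:-→d1:-→d2:-→d3:-→d4:-→d5:-→d6:-→d7:-→d8:H3→d9:H0 -> H0
  del 187.0.0.0/8 (clear depth 8)
  + 252.188.0.0/14 (H3) depth=14
  lookup 252.188.1.222: bits 11111100101111 walk d0:-→d1:-→d2:-→d3:-→d4:-→d5:-→d6:-→d7:-→d8:-→d9:-→d10:-→d11:-→d12:-→d13:-→d14:H3 -> H3
  lookup 187.0.2.111: bits 101110110 walk d0:-→d1:-→d2:-→d3:-→d4:-→d5:-→d6:-→d7:-→d8:-→d9:H0 -> H0
  + 197.110.0.0/16 (H2) depth=16
  + 187.109.27.0/24 (H3) depth=24
  lookup 187.109.27.215: bits 10111011011011010001101111 walk d0:-→d1:-→d2:-→d3:-→d4:-→d5:-→d6:-→d7:-→d8:-→d9:H0→d10:-→d11:-→d12:-→d13:-→d14:-→d15:-→d16:-→d17:-→d18:-→d19:-→d20:-→d21:-→d22:-→d23:-→d24:H3→d25:-→d26:- -> H3
  lookup 129.97.91.85: bits 10 walk d0:-→d1:-→d2:- -> no-route
  + 187.109.27.253/32 (H0) depth=32
  del 252.188.0.0/14 (clear depth 14)
  lookup 197.110.0.8: bits 1100010101101110 walk d0:-→d1:-→d2:-→d3:-→d4:-→d5:-→d6:-→d7:-→d8:-→d9:-→d10:-→d11:-→d12:-→d13:-→d14:-→d15:-→d16:H2 -> H2
  + 194.0.0.0/8 (H0) depth=8
  lookup 187.109.27.253: bits 10111011011011010001101111111101 walk d0:-→d1:-→d2:-→d3:-→d4:-→d5:-→d6:-→d7:-→d8:-→d9:H0→d10:-→d11:-→d12:-→d13:-→d14:-→d15:-→d16:-→d17:-→d18:-→d19:-→d20:-→d21:-→d22:-→d23:-→d24:H3→d25:-→d26:-→d27:-→d28:-→d29:-→d30:-→d31:-→d32:H0 -> H0
  + 197.110.48.0/20 (H4) depth=20
  lookup 187.109.27.0: bits 101110110110110100011011 walk d0:-→d1:-→d2:-→d3:-→d4:-→d5:-→d6:-→d7:-→d8:-→d9:H0→d10:-→d11:-→d12:-→d13:-→d14:-→d15:-→d16:-→d17:-→d18:-→d19:-→d20:-→d21:-→d22:-→d23:-→d24:H3 -> H3
  del 197.110.48.0/20 (clear depth 20)
  + 252.189.122.192/28 (H0) depth=28

== LOOKUPS ==
["H0","H0","H0","H0","H0","H3","H0","H3","no-route","H2","H0","H3"]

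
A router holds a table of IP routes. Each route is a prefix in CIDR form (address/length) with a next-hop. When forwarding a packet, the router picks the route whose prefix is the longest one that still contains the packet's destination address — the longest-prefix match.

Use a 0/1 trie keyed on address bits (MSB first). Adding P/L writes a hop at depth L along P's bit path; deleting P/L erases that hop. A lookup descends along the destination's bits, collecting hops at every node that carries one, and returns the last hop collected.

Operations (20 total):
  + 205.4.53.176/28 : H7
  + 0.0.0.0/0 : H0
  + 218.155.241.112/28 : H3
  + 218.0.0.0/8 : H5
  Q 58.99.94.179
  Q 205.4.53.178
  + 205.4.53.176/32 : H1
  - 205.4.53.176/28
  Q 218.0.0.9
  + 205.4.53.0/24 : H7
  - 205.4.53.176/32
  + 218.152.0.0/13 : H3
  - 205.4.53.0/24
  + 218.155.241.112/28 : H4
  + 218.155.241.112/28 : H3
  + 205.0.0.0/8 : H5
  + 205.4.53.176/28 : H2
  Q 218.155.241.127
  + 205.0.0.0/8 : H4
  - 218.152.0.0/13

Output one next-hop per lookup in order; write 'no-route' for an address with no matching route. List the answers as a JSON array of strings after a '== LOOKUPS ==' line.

Process each operation:
  add 205.4.53.176/28 -> H7 at depth 28
  add 0.0.0.0/0 -> H0 at depth 0
  add 218.155.241.112/28 -> H3 at depth 28
  add 218.0.0.0/8 -> H5 at depth 8
  Q 58.99.94.179: descend ε ; hops seen [H0] ; pick H0
  Q 205.4.53.178: descend 1100110100000100001101011011 ; hops seen [H0,H7] ; pick H7
  add 205.4.53.176/32 -> H1 at depth 32
  - 205.4.53.176/28 clear@28
  Q 218.0.0.9: descend 11011010 ; hops seen [H0,H5] ; pick H5
  add 205.4.53.0/24 -> H7 at depth 24
  - 205.4.53.176/32 clear@32
  add 218.152.0.0/13 -> H3 at depth 13
  - 205.4.53.0/24 clear@24
  add 218.155.241.112/28 -> H4 at depth 28
  add 218.155.241.112/28 -> H3 at depth 28
  add 205.0.0.0/8 -> H5 at depth 8
  add 205.4.53.176/28 -> H2 at depth 28
  Q 218.155.241.127: descend 1101101010011011111100010111 ; hops seen [H0,H5,H3,H3] ; pick H3
  add 205.0.0.0/8 -> H4 at depth 8
  - 218.152.0.0/13 clear@13

== LOOKUPS ==
["H0","H7","H5","H3"]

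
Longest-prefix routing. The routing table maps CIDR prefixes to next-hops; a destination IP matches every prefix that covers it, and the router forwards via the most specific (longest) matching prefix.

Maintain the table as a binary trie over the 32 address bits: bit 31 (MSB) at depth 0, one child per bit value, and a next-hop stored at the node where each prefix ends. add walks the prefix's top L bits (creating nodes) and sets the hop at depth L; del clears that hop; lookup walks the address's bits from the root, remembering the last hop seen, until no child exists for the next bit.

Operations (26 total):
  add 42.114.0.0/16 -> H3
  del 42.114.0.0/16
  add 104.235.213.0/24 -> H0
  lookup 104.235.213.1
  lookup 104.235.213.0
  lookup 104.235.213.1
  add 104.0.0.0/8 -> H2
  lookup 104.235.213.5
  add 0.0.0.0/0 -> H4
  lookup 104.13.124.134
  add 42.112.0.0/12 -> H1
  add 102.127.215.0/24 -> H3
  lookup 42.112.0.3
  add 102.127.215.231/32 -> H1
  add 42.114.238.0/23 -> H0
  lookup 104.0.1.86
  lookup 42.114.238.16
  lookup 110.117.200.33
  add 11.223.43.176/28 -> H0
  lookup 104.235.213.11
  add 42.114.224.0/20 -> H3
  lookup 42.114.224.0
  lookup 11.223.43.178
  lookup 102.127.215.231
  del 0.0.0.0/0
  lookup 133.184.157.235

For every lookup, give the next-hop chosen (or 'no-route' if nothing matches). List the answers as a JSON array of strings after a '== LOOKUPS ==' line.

Trace:
  + 42.114.0.0/16 (H3) depth=16
  del 42.114.0.0/16 (clear depth 16)
  + 104.235.213.0/24 (H0) depth=24
  Q 104.235.213.1: descend 011010001110101111010101 ; hops seen [H0] ; pick H0
  Q 104.235.213.0: descend 011010001110101111010101 ; hops seen [H0] ; pick H0
  Q 104.235.213.1: descend 011010001110101111010101 ; hops seen [H0] ; pick H0
  + 104.0.0.0/8 (H2) depth=8
  Q 104.235.213.5: descend 011010001110101111010101 ; hops seen [H2,H0] ; pick H0
  + 0.0.0.0/0 (H4) depth=0
  Q 104.13.124.134: descend 01101000 ; hops seen [H4,H2] ; pick H2
  + 42.112.0.0/12 (H1) depth=12
  + 102.127.215.0/24 (H3) depth=24
  Q 42.112.0.3: descend 00101010011100 ; hops seen [H4,H1] ; pick H1
  + 102.127.215.231/32 (H1) depth=32
  + 42.114.238.0/23 (H0) depth=23
  Q 104.0.1.86: descend 01101000 ; hops seen [H4,H2] ; pick H2
  Q 42.114.238.16: descend 00101010011100101110111 ; hops seen [H4,H1,H0] ; pick H0
  Q 110.117.200.33: descend 01101 ; hops seen [H4] ; pick H4
  + 11.223.43.176/28 (H0) depth=28
  Q 104.235.213.11: descend 011010001110101111010101 ; hops seen [H4,H2,H0] ; pick H0
  + 42.114.224.0/20 (H3) depth=20
  Q 42.114.224.0: descend 00101010011100101110 ; hops seen [H4,H1,H3] ; pick H3
  Q 11.223.43.178: descend 0000101111011111001010111011 ; hops seen [H4,H0] ; pick H0
  Q 102.127.215.231: descend 01100110011111111101011111100111 ; hops seen [H4,H3,H1] ; pick H1
  del 0.0.0.0/0 (clear depth 0)
  Q 133.184.157.235: descend ε ; hops seen [∅] ; pick no-route

== LOOKUPS ==
["H0","H0","H0","H0","H2","H1","H2","H0","H4","H0","H3","H0","H1","no-route"]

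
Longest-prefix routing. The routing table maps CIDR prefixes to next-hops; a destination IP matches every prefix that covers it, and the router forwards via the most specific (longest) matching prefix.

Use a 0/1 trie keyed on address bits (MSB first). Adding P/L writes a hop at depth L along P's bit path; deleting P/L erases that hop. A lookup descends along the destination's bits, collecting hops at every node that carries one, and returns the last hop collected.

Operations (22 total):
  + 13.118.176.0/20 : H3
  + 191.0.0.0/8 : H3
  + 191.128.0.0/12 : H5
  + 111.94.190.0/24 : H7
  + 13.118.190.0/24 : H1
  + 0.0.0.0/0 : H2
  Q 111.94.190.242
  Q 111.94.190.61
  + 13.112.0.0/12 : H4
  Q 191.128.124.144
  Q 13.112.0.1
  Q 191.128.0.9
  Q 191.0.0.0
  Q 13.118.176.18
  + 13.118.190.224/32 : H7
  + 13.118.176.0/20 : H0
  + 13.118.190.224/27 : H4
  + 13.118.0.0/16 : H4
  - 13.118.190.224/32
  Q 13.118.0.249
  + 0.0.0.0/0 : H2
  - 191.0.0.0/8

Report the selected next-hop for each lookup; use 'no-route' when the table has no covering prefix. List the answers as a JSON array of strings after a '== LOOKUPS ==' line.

Trace:
  add 13.118.176.0/20 -> H3 at depth 20
  add 191.0.0.0/8 -> H3 at depth 8
  add 191.128.0.0/12 -> H5 at depth 12
  add 111.94.190.0/24 -> H7 at depth 24
  add 13.118.190.0/24 -> H1 at depth 24
  add 0.0.0.0/0 -> H2 at depth 0
  ? 111.94.190.242  path d0:H2→d1:-→d2:-→d3:-→d4:-→d5:-→d6:-→d7:-→d8:-→d9:-→d10:-→d11:-→d12:-→d13:-→d14:-→d15:-→d16:-→d17:-→d18:-→d19:-→d20:-→d21:-→d22:-→d23:-→d24:H7  best=H7
  ? 111.94.190.61  path d0:H2→d1:-→d2:-→d3:-→d4:-→d5:-→d6:-→d7:-→d8:-→d9:-→d10:-→d11:-→d12:-→d13:-→d14:-→d15:-→d16:-→d17:-→d18:-→d19:-→d20:-→d21:-→d22:-→d23:-→d24:H7  best=H7
  add 13.112.0.0/12 -> H4 at depth 12
  ? 191.128.124.144  path d0:H2→d1:-→d2:-→d3:-→d4:-→d5:-→d6:-→d7:-→d8:H3→d9:-→d10:-→d11:-→d12:H5  best=H5
  ? 13.112.0.1  path d0:H2→d1:-→d2:-→d3:-→d4:-→d5:-→d6:-→d7:-→d8:-→d9:-→d10:-→d11:-→d12:H4→d13:-  best=H4
  ? 191.128.0.9  path d0:H2→d1:-→d2:-→d3:-→d4:-→d5:-→d6:-→d7:-→d8:H3→d9:-→d10:-→d11:-→d12:H5  best=H5
  ? 191.0.0.0  path d0:H2→d1:-→d2:-→d3:-→d4:-→d5:-→d6:-→d7:-→d8:H3  best=H3
  ? 13.118.176.18  path d0:H2→d1:-→d2:-→d3:-→d4:-→d5:-→d6:-→d7:-→d8:-→d9:-→d10:-→d11:-→d12:H4→d13:-→d14:-→d15:-→d16:-→d17:-→d18:-→d19:-→d20:H3  best=H3
  add 13.118.190.224/32 -> H7 at depth 32
  add 13.118.176.0/20 -> H0 at depth 20
  add 13.118.190.224/27 -> H4 at depth 27
  add 13.118.0.0/16 -> H4 at depth 16
  - 13.118.190.224/32 clear@32
  ? 13.118.0.249  path d0:H2→d1:-→d2:-→d3:-→d4:-→d5:-→d6:-→d7:-→d8:-→d9:-→d10:-→d11:-→d12:H4→d13:-→d14:-→d15:-→d16:H4  best=H4
  add 0.0.0.0/0 -> H2 at depth 0
  - 191.0.0.0/8 clear@8

== LOOKUPS ==
["H7","H7","H5","H4","H5","H3","H3","H4"]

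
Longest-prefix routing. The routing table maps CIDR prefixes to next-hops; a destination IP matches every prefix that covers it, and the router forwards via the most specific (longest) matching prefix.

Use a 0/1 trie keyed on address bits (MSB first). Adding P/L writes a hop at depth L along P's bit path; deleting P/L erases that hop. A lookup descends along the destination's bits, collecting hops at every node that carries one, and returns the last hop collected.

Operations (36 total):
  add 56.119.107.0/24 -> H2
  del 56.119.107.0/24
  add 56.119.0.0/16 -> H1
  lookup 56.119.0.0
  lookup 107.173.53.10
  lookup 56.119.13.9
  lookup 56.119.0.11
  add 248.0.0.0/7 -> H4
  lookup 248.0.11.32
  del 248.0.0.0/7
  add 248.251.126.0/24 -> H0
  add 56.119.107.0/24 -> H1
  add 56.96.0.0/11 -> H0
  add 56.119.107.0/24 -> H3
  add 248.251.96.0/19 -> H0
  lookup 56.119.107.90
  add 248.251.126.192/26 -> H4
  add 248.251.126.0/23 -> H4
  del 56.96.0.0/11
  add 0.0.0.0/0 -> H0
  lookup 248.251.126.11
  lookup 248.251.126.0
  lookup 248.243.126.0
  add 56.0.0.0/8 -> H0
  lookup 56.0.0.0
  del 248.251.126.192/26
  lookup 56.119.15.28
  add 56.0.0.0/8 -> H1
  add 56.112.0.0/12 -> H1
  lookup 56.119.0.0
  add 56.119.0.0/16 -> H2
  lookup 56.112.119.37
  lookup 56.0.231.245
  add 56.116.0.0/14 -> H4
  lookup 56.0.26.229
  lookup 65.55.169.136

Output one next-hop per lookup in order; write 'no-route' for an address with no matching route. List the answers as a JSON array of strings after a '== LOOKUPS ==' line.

Apply in order:
  + 56.119.107.0/24 (H2) depth=24
  del 56.119.107.0/24 (clear depth 24)
  + 56.119.0.0/16 (H1) depth=16
  ? 56.119.0.0  path d0:-→d1:-→d2:-→d3:-→d4:-→d5:-→d6:-→d7:-→d8:-→d9:-→d10:-→d11:-→d12:-→d13:-→d14:-→d15:-→d16:H1→d17:-  best=H1
  ? 107.173.53.10  path d0:-→d1:-  best=no-route
  ? 56.119.13.9  path d0:-→d1:-→d2:-→d3:-→d4:-→d5:-→d6:-→d7:-→d8:-→d9:-→d10:-→d11:-→d12:-→d13:-→d14:-→d15:-→d16:H1→d17:-  best=H1
  ? 56.119.0.11  path d0:-→d1:-→d2:-→d3:-→d4:-→d5:-→d6:-→d7:-→d8:-→d9:-→d10:-→d11:-→d12:-→d13:-→d14:-→d15:-→d16:H1→d17:-  best=H1
  + 248.0.0.0/7 (H4) depth=7
  ? 248.0.11.32  path d0:-→d1:-→d2:-→d3:-→d4:-→d5:-→d6:-→d7:H4  best=H4
  del 248.0.0.0/7 (clear depth 7)
  + 248.251.126.0/24 (H0) depth=24
  + 56.119.107.0/24 (H1) depth=24
  + 56.96.0.0/11 (H0) depth=11
  + 56.119.107.0/24 (H3) depth=24
  + 248.251.96.0/19 (H0) depth=19
  ? 56.119.107.90  path d0:-→d1:-→d2:-→d3:-→d4:-→d5:-→d6:-→d7:-→d8:-→d9:-→d10:-→d11:H0→d12:-→d13:-→d14:-→d15:-→d16:H1→d17:-→d18:-→d19:-→d20:-→d21:-→d22:-→d23:-→d24:H3  best=H3
  + 248.251.126.192/26 (H4) depth=26
  + 248.251.126.0/23 (H4) depth=23
  del 56.96.0.0/11 (clear depth 11)
  + 0.0.0.0/0 (H0) depth=0
  ? 248.251.126.11  path d0:H0→d1:-→d2:-→d3:-→d4:-→d5:-→d6:-→d7:-→d8:-→d9:-→d10:-→d11:-→d12:-→d13:-→d14:-→d15:-→d16:-→d17:-→d18:-→d19:H0→d20:-→d21:-→d22:-→d23:H4→d24:H0  best=H0
  ? 248.251.126.0  path d0:H0→d1:-→d2:-→d3:-→d4:-→d5:-→d6:-→d7:-→d8:-→d9:-→d10:-→d11:-→d12:-→d13:-→d14:-→d15:-→d16:-→d17:-→d18:-→d19:H0→d20:-→d21:-→d22:-→d23:H4→d24:H0  best=H0
  ? 248.243.126.0  path d0:H0→d1:-→d2:-→d3:-→d4:-→d5:-→d6:-→d7:-→d8:-→d9:-→d10:-→d11:-→d12:-  best=H0
  + 56.0.0.0/8 (H0) depth=8
  ? 56.0.0.0  path d0:H0→d1:-→d2:-→d3:-→d4:-→d5:-→d6:-→d7:-→d8:H0→d9:-  best=H0
  del 248.251.126.192/26 (clear depth 26)
  ? 56.119.15.28  path d0:H0→d1:-→d2:-→d3:-→d4:-→d5:-→d6:-→d7:-→d8:H0→d9:-→d10:-→d11:-→d12:-→d13:-→d14:-→d15:-→d16:H1→d17:-  best=H1
  + 56.0.0.0/8 (H1) depth=8
  + 56.112.0.0/12 (H1) depth=12
  ? 56.119.0.0  path d0:H0→d1:-→d2:-→d3:-→d4:-→d5:-→d6:-→d7:-→d8:H1→d9:-→d10:-→d11:-→d12:H1→d13:-→d14:-→d15:-→d16:H1→d17:-  best=H1
  + 56.119.0.0/16 (H2) depth=16
  ? 56.112.119.37  path d0:H0→d1:-→d2:-→d3:-→d4:-→d5:-→d6:-→d7:-→d8:H1→d9:-→d10:-→d11:-→d12:H1→d13:-  best=H1
  ? 56.0.231.245  path d0:H0→d1:-→d2:-→d3:-→d4:-→d5:-→d6:-→d7:-→d8:H1→d9:-  best=H1
  + 56.116.0.0/14 (H4) depth=14
  ? 56.0.26.229  path d0:H0→d1:-→d2:-→d3:-→d4:-→d5:-→d6:-→d7:-→d8:H1→d9:-  best=H1
  ? 65.55.169.136  path d0:H0→d1:-  best=H0

== LOOKUPS ==
["H1","no-route","H1","H1","H4","H3","H0","H0","H0","H0","H1","H1","H1","H1","H1","H0"]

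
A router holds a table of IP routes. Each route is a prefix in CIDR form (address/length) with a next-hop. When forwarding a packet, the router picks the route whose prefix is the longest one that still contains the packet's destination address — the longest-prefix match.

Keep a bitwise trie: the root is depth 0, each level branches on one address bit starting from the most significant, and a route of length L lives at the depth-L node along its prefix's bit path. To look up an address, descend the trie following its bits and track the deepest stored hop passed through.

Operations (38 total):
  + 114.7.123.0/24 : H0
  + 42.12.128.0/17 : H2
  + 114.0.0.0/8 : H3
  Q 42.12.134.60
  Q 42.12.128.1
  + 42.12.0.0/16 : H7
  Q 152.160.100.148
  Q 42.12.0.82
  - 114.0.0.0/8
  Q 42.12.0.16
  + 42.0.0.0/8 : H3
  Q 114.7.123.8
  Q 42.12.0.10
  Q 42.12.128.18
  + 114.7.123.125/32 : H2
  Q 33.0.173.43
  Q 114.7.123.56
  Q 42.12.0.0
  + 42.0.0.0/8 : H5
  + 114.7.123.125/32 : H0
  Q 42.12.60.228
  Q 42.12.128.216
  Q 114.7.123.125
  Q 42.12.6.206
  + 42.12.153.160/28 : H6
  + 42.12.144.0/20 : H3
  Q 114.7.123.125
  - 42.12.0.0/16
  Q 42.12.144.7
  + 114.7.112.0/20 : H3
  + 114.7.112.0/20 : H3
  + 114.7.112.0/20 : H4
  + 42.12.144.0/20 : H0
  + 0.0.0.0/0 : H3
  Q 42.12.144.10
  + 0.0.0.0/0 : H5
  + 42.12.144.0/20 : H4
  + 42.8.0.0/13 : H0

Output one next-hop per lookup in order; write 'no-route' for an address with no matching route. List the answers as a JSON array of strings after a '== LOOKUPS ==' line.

Process each operation:
  add 114.7.123.0/24 -> H0 at depth 24
  add 42.12.128.0/17 -> H2 at depth 17
  add 114.0.0.0/8 -> H3 at depth 8
  Q 42.12.134.60: descend 00101010000011001 ; hops seen [H2] ; pick H2
  Q 42.12.128.1: descend 00101010000011001 ; hops seen [H2] ; pick H2
  add 42.12.0.0/16 -> H7 at depth 16
  Q 152.160.100.148: descend ε ; hops seen [∅] ; pick no-route
  Q 42.12.0.82: descend 0010101000001100 ; hops seen [H7] ; pick H7
  - 114.0.0.0/8 clear@8
  Q 42.12.0.16: descend 0010101000001100 ; hops seen [H7] ; pick H7
  add 42.0.0.0/8 -> H3 at depth 8
  Q 114.7.123.8: descend 011100100000011101111011 ; hops seen [H0] ; pick H0
  Q 42.12.0.10: descend 0010101000001100 ; hops seen [H3,H7] ; pick H7
  Q 42.12.128.18: descend 00101010000011001 ; hops seen [H3,H7,H2] ; pick H2
  add 114.7.123.125/32 -> H2 at depth 32
  Q 33.0.173.43: descend 0010 ; hops seen [∅] ; pick no-route
  Q 114.7.123.56: descend 0111001000000111011110110 ; hops seen [H0] ; pick H0
  Q 42.12.0.0: descend 0010101000001100 ; hops seen [H3,H7] ; pick H7
  add 42.0.0.0/8 -> H5 at depth 8
  add 114.7.123.125/32 -> H0 at depth 32
  Q 42.12.60.228: descend 0010101000001100 ; hops seen [H5,H7] ; pick H7
  Q 42.12.128.216: descend 00101010000011001 ; hops seen [H5,H7,H2] ; pick H2
  Q 114.7.123.125: descend 01110010000001110111101101111101 ; hops seen [H0,H0] ; pick H0
  Q 42.12.6.206: descend 0010101000001100 ; hops seen [H5,H7] ; pick H7
  add 42.12.153.160/28 -> H6 at depth 28
  add 42.12.144.0/20 -> H3 at depth 20
  Q 114.7.123.125: descend 01110010000001110111101101111101 ; hops seen [H0,H0] ; pick H0
  - 42.12.0.0/16 clear@16
  Q 42.12.144.7: descend 00101010000011001001 ; hops seen [H5,H2,H3] ; pick H3
  add 114.7.112.0/20 -> H3 at depth 20
  add 114.7.112.0/20 -> H3 at depth 20
  add 114.7.112.0/20 -> H4 at depth 20
  add 42.12.144.0/20 -> H0 at depth 20
  add 0.0.0.0/0 -> H3 at depth 0
  Q 42.12.144.10: descend 00101010000011001001 ; hops seen [H3,H5,H2,H0] ; pick H0
  add 0.0.0.0/0 -> H5 at depth 0
  add 42.12.144.0/20 -> H4 at depth 20
  add 42.8.0.0/13 -> H0 at depth 13

== LOOKUPS ==
["H2","H2","no-route","H7","H7","H0","H7","H2","no-route","H0","H7","H7","H2","H0","H7","H0","H3","H0"]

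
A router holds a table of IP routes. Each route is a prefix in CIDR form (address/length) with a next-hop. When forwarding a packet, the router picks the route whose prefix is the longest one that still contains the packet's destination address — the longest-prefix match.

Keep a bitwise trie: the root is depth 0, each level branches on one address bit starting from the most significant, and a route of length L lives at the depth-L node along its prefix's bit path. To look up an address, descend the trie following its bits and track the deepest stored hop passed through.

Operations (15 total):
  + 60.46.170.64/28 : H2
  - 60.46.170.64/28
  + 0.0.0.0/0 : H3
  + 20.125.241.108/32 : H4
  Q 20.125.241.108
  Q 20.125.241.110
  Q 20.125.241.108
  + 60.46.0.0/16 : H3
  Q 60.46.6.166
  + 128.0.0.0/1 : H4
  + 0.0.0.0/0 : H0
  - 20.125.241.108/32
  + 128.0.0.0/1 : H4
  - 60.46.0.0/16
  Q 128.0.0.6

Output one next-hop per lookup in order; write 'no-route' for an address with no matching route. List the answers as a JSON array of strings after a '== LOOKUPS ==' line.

Process each operation:
  add 60.46.170.64/28 -> H2 at depth 28
  del 60.46.170.64/28 (clear depth 28)
  add 0.0.0.0/0 -> H3 at depth 0
  add 20.125.241.108/32 -> H4 at depth 32
  Q 20.125.241.108: descend 00010100011111011111000101101100 ; hops seen [H3,H4] ; pick H4
  Q 20.125.241.110: descend 000101000111110111110001011011 ; hops seen [H3] ; pick H3
  Q 20.125.241.108: descend 00010100011111011111000101101100 ; hops seen [H3,H4] ; pick H4
  add 60.46.0.0/16 -> H3 at depth 16
  Q 60.46.6.166: descend 0011110000101110 ; hops seen [H3,H3] ; pick H3
  add 128.0.0.0/1 -> H4 at depth 1
  add 0.0.0.0/0 -> H0 at depth 0
  del 20.125.241.108/32 (clear depth 32)
  add 128.0.0.0/1 -> H4 at depth 1
  del 60.46.0.0/16 (clear depth 16)
  Q 128.0.0.6: descend 1 ; hops seen [H0,H4] ; pick H4

== LOOKUPS ==
["H4","H3","H4","H3","H4"]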